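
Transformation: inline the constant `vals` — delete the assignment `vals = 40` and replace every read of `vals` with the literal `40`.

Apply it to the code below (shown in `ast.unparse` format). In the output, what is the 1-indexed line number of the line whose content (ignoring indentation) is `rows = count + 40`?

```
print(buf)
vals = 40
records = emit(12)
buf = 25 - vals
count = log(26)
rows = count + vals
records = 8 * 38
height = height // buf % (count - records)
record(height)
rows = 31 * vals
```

Transformed code:
print(buf)
records = emit(12)
buf = 25 - 40
count = log(26)
rows = count + 40
records = 8 * 38
height = height // buf % (count - records)
record(height)
rows = 31 * 40

5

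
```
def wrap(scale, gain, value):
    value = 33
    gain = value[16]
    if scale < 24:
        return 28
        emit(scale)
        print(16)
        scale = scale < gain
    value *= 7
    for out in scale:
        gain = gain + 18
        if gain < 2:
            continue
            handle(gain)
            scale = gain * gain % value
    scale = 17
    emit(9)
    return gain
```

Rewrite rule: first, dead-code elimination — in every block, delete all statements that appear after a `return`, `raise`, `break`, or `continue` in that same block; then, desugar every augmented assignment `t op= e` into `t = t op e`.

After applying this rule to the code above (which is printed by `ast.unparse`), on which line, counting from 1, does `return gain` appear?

Transformed code:
def wrap(scale, gain, value):
    value = 33
    gain = value[16]
    if scale < 24:
        return 28
    value = value * 7
    for out in scale:
        gain = gain + 18
        if gain < 2:
            continue
    scale = 17
    emit(9)
    return gain

13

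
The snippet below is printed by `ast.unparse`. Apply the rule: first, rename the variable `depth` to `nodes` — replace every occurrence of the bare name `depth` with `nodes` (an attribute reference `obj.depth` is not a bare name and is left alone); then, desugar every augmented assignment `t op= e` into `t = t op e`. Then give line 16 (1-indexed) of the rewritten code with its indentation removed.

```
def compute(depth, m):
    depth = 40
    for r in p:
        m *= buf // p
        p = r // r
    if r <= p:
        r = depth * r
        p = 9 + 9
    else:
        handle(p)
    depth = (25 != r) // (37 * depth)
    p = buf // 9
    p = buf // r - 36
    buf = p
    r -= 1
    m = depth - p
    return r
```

m = nodes - p

Transformed code:
def compute(nodes, m):
    nodes = 40
    for r in p:
        m = m * (buf // p)
        p = r // r
    if r <= p:
        r = nodes * r
        p = 9 + 9
    else:
        handle(p)
    nodes = (25 != r) // (37 * nodes)
    p = buf // 9
    p = buf // r - 36
    buf = p
    r = r - 1
    m = nodes - p
    return r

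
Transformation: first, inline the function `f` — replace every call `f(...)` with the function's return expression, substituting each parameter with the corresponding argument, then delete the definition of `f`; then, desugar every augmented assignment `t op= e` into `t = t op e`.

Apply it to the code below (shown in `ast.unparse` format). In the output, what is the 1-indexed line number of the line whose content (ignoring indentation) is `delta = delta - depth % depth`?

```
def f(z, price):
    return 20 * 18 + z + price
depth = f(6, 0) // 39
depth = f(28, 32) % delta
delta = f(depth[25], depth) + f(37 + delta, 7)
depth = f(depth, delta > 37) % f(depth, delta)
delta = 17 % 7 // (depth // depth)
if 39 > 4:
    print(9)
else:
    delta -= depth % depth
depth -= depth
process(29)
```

9

Transformed code:
depth = (20 * 18 + 6 + 0) // 39
depth = (20 * 18 + 28 + 32) % delta
delta = 20 * 18 + depth[25] + depth + (20 * 18 + (37 + delta) + 7)
depth = (20 * 18 + depth + (delta > 37)) % (20 * 18 + depth + delta)
delta = 17 % 7 // (depth // depth)
if 39 > 4:
    print(9)
else:
    delta = delta - depth % depth
depth = depth - depth
process(29)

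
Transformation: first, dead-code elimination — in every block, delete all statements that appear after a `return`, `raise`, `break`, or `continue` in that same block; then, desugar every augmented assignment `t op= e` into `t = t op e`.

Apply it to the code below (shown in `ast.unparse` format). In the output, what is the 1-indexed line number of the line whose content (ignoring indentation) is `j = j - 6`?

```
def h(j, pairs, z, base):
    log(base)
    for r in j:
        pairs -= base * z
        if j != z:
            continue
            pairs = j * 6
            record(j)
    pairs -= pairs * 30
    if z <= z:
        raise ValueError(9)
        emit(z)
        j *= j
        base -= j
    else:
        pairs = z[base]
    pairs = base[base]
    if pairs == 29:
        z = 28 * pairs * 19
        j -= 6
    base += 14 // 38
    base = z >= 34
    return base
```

Transformed code:
def h(j, pairs, z, base):
    log(base)
    for r in j:
        pairs = pairs - base * z
        if j != z:
            continue
    pairs = pairs - pairs * 30
    if z <= z:
        raise ValueError(9)
    else:
        pairs = z[base]
    pairs = base[base]
    if pairs == 29:
        z = 28 * pairs * 19
        j = j - 6
    base = base + 14 // 38
    base = z >= 34
    return base

15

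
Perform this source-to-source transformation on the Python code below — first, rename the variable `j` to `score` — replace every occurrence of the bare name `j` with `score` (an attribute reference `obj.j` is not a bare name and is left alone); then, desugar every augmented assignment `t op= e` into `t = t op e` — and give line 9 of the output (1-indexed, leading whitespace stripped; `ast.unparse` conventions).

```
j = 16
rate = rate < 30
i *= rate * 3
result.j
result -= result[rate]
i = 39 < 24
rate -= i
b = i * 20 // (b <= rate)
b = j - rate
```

b = score - rate

Transformed code:
score = 16
rate = rate < 30
i = i * (rate * 3)
result.j
result = result - result[rate]
i = 39 < 24
rate = rate - i
b = i * 20 // (b <= rate)
b = score - rate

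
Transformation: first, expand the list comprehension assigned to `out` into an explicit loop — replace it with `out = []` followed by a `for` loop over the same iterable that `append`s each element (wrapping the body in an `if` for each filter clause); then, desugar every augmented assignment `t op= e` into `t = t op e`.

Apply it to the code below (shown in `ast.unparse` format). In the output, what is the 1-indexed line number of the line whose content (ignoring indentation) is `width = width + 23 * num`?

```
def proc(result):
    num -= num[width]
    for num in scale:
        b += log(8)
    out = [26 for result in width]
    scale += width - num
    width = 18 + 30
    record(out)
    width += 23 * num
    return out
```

11

Transformed code:
def proc(result):
    num = num - num[width]
    for num in scale:
        b = b + log(8)
    out = []
    for result in width:
        out.append(26)
    scale = scale + (width - num)
    width = 18 + 30
    record(out)
    width = width + 23 * num
    return out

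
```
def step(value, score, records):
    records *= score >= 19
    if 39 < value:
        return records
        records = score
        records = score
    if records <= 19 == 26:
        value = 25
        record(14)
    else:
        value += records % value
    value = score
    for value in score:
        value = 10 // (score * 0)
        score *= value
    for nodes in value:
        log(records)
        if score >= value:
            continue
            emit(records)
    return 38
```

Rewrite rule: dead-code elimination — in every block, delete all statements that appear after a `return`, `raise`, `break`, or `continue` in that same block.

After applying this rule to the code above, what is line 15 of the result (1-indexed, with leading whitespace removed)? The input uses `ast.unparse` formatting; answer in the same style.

log(records)

Transformed code:
def step(value, score, records):
    records *= score >= 19
    if 39 < value:
        return records
    if records <= 19 == 26:
        value = 25
        record(14)
    else:
        value += records % value
    value = score
    for value in score:
        value = 10 // (score * 0)
        score *= value
    for nodes in value:
        log(records)
        if score >= value:
            continue
    return 38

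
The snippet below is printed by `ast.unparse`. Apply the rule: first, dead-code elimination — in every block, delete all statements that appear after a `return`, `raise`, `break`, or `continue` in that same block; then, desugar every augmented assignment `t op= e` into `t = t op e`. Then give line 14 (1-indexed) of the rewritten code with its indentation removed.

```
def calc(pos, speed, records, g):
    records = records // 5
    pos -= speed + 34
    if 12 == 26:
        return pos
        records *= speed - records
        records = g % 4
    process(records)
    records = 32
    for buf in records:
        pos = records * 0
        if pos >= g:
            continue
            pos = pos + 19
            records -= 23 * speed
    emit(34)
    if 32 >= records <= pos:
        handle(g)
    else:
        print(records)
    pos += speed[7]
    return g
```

handle(g)

Transformed code:
def calc(pos, speed, records, g):
    records = records // 5
    pos = pos - (speed + 34)
    if 12 == 26:
        return pos
    process(records)
    records = 32
    for buf in records:
        pos = records * 0
        if pos >= g:
            continue
    emit(34)
    if 32 >= records <= pos:
        handle(g)
    else:
        print(records)
    pos = pos + speed[7]
    return g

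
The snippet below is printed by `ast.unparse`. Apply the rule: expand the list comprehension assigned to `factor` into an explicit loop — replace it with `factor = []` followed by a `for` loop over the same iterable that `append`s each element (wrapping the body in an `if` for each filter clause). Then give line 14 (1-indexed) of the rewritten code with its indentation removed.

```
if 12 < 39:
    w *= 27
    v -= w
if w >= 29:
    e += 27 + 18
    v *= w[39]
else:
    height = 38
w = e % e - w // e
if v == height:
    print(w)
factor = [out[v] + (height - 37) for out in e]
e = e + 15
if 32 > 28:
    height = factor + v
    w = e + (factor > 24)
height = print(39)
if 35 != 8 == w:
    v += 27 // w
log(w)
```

Transformed code:
if 12 < 39:
    w *= 27
    v -= w
if w >= 29:
    e += 27 + 18
    v *= w[39]
else:
    height = 38
w = e % e - w // e
if v == height:
    print(w)
factor = []
for out in e:
    factor.append(out[v] + (height - 37))
e = e + 15
if 32 > 28:
    height = factor + v
    w = e + (factor > 24)
height = print(39)
if 35 != 8 == w:
    v += 27 // w
log(w)

factor.append(out[v] + (height - 37))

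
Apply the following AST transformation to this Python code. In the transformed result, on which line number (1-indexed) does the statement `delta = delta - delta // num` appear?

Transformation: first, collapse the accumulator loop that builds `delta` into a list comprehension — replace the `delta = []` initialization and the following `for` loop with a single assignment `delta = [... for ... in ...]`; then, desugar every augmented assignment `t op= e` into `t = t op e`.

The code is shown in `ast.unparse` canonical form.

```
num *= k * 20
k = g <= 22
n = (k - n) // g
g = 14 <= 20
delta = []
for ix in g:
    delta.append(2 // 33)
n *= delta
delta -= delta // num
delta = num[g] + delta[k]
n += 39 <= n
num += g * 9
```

7

Transformed code:
num = num * (k * 20)
k = g <= 22
n = (k - n) // g
g = 14 <= 20
delta = [2 // 33 for ix in g]
n = n * delta
delta = delta - delta // num
delta = num[g] + delta[k]
n = n + (39 <= n)
num = num + g * 9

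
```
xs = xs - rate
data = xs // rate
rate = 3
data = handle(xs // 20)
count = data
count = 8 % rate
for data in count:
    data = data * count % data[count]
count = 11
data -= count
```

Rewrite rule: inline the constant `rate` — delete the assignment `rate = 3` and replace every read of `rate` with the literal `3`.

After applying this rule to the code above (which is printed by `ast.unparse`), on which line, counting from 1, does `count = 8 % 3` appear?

Transformed code:
xs = xs - 3
data = xs // 3
data = handle(xs // 20)
count = data
count = 8 % 3
for data in count:
    data = data * count % data[count]
count = 11
data -= count

5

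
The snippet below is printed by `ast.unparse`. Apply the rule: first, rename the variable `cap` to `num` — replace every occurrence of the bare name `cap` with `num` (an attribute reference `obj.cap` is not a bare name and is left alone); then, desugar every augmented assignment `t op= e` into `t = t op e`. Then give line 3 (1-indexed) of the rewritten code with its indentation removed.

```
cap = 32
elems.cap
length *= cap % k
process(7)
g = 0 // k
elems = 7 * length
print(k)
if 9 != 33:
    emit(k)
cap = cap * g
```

Transformed code:
num = 32
elems.cap
length = length * (num % k)
process(7)
g = 0 // k
elems = 7 * length
print(k)
if 9 != 33:
    emit(k)
num = num * g

length = length * (num % k)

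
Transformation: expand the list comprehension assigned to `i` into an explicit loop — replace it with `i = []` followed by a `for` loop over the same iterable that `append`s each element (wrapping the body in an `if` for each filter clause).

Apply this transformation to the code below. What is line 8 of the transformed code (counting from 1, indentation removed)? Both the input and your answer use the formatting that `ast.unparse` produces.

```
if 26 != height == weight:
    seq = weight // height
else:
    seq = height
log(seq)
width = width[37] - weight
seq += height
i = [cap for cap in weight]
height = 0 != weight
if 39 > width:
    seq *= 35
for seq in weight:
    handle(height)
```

Transformed code:
if 26 != height == weight:
    seq = weight // height
else:
    seq = height
log(seq)
width = width[37] - weight
seq += height
i = []
for cap in weight:
    i.append(cap)
height = 0 != weight
if 39 > width:
    seq *= 35
for seq in weight:
    handle(height)

i = []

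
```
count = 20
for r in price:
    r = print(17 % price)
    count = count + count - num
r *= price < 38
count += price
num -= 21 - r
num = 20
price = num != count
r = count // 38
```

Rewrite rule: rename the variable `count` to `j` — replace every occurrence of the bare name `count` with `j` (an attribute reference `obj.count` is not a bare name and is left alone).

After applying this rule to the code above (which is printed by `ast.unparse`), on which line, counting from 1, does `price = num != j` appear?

Transformed code:
j = 20
for r in price:
    r = print(17 % price)
    j = j + j - num
r *= price < 38
j += price
num -= 21 - r
num = 20
price = num != j
r = j // 38

9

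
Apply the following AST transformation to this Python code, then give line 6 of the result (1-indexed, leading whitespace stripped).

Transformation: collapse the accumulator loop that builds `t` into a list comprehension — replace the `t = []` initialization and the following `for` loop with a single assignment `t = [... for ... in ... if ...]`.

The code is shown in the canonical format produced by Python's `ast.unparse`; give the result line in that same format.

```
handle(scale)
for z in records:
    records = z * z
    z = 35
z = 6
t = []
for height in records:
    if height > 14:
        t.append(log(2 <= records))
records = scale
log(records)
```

Transformed code:
handle(scale)
for z in records:
    records = z * z
    z = 35
z = 6
t = [log(2 <= records) for height in records if height > 14]
records = scale
log(records)

t = [log(2 <= records) for height in records if height > 14]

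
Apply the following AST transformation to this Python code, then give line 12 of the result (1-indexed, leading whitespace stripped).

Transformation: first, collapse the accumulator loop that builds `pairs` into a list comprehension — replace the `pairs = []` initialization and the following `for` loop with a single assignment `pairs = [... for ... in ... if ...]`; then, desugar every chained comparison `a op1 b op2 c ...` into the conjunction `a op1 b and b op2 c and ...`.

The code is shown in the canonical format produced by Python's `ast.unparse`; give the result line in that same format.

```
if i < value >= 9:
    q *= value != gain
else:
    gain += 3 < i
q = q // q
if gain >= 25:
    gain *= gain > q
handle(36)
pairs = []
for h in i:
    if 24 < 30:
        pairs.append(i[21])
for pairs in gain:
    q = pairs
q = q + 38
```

q = q + 38

Transformed code:
if i < value and value >= 9:
    q *= value != gain
else:
    gain += 3 < i
q = q // q
if gain >= 25:
    gain *= gain > q
handle(36)
pairs = [i[21] for h in i if 24 < 30]
for pairs in gain:
    q = pairs
q = q + 38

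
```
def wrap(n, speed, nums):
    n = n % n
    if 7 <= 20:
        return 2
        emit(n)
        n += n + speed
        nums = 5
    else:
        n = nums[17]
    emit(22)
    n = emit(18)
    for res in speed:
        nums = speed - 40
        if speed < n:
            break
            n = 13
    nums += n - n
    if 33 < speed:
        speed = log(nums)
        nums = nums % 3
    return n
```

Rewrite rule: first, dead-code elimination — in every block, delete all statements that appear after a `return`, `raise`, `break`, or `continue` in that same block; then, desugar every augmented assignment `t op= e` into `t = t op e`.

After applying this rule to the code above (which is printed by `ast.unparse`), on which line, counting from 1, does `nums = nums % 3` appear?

16

Transformed code:
def wrap(n, speed, nums):
    n = n % n
    if 7 <= 20:
        return 2
    else:
        n = nums[17]
    emit(22)
    n = emit(18)
    for res in speed:
        nums = speed - 40
        if speed < n:
            break
    nums = nums + (n - n)
    if 33 < speed:
        speed = log(nums)
        nums = nums % 3
    return n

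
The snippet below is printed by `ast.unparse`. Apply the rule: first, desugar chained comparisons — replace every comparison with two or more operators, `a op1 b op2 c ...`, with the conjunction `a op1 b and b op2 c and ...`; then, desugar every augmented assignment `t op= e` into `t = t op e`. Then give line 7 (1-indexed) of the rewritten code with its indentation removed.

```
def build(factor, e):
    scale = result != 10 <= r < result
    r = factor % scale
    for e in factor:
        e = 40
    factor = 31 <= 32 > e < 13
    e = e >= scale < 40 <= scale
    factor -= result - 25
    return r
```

Transformed code:
def build(factor, e):
    scale = result != 10 and 10 <= r and (r < result)
    r = factor % scale
    for e in factor:
        e = 40
    factor = 31 <= 32 and 32 > e and (e < 13)
    e = e >= scale and scale < 40 and (40 <= scale)
    factor = factor - (result - 25)
    return r

e = e >= scale and scale < 40 and (40 <= scale)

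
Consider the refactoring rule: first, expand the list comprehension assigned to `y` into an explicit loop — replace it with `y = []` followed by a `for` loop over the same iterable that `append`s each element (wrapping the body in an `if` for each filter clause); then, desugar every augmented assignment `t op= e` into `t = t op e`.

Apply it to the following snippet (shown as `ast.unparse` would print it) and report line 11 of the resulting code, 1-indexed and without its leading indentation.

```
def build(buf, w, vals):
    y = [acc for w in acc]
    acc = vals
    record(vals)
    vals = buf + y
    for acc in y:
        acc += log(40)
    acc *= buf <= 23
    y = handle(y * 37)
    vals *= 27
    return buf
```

y = handle(y * 37)

Transformed code:
def build(buf, w, vals):
    y = []
    for w in acc:
        y.append(acc)
    acc = vals
    record(vals)
    vals = buf + y
    for acc in y:
        acc = acc + log(40)
    acc = acc * (buf <= 23)
    y = handle(y * 37)
    vals = vals * 27
    return buf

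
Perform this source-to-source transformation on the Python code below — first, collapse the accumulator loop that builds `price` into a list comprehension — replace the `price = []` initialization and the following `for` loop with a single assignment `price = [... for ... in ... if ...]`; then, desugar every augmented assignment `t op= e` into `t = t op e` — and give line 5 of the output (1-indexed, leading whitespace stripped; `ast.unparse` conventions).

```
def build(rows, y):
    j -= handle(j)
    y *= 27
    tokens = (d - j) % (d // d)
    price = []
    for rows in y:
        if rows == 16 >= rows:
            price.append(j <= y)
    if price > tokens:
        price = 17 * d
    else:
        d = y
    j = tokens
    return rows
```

price = [j <= y for rows in y if rows == 16 >= rows]

Transformed code:
def build(rows, y):
    j = j - handle(j)
    y = y * 27
    tokens = (d - j) % (d // d)
    price = [j <= y for rows in y if rows == 16 >= rows]
    if price > tokens:
        price = 17 * d
    else:
        d = y
    j = tokens
    return rows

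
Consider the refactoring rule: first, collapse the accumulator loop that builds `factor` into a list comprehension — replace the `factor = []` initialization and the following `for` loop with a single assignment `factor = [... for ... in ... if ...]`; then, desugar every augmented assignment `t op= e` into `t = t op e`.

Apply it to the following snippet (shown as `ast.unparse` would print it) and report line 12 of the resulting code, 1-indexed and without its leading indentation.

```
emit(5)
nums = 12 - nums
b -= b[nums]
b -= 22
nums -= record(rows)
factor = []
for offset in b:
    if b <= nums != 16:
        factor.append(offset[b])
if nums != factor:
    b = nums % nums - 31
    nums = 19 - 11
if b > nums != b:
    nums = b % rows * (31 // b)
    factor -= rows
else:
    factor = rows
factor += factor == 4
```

Transformed code:
emit(5)
nums = 12 - nums
b = b - b[nums]
b = b - 22
nums = nums - record(rows)
factor = [offset[b] for offset in b if b <= nums != 16]
if nums != factor:
    b = nums % nums - 31
    nums = 19 - 11
if b > nums != b:
    nums = b % rows * (31 // b)
    factor = factor - rows
else:
    factor = rows
factor = factor + (factor == 4)

factor = factor - rows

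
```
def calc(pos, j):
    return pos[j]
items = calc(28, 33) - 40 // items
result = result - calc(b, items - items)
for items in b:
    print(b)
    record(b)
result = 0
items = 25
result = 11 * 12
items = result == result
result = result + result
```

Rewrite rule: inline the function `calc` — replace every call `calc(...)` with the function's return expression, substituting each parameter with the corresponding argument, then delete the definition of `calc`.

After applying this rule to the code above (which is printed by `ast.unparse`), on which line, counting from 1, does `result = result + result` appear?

10

Transformed code:
items = 28[33] - 40 // items
result = result - b[items - items]
for items in b:
    print(b)
    record(b)
result = 0
items = 25
result = 11 * 12
items = result == result
result = result + result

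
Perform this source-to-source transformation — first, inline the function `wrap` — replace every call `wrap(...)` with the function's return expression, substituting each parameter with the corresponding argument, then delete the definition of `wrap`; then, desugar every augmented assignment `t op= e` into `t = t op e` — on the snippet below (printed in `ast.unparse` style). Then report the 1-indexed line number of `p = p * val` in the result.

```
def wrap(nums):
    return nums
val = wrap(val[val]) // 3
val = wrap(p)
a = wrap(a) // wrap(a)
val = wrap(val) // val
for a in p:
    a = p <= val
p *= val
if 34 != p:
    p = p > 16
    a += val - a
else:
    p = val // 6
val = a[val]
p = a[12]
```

Transformed code:
val = val[val] // 3
val = p
a = a // a
val = val // val
for a in p:
    a = p <= val
p = p * val
if 34 != p:
    p = p > 16
    a = a + (val - a)
else:
    p = val // 6
val = a[val]
p = a[12]

7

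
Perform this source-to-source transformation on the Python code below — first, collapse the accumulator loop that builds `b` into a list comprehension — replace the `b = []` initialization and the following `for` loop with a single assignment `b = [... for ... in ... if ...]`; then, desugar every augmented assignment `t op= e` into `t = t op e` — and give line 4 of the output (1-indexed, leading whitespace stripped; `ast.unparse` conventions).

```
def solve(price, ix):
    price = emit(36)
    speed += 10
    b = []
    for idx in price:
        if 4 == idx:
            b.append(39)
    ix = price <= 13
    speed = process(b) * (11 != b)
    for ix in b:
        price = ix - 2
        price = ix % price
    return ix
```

Transformed code:
def solve(price, ix):
    price = emit(36)
    speed = speed + 10
    b = [39 for idx in price if 4 == idx]
    ix = price <= 13
    speed = process(b) * (11 != b)
    for ix in b:
        price = ix - 2
        price = ix % price
    return ix

b = [39 for idx in price if 4 == idx]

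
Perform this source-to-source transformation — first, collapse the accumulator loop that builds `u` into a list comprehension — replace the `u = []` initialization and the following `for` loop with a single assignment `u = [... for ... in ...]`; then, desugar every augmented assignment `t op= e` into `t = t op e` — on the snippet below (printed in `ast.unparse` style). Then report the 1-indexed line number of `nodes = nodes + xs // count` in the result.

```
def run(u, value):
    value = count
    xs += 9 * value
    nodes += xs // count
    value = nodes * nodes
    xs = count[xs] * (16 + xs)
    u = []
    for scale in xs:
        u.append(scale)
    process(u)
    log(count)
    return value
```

Transformed code:
def run(u, value):
    value = count
    xs = xs + 9 * value
    nodes = nodes + xs // count
    value = nodes * nodes
    xs = count[xs] * (16 + xs)
    u = [scale for scale in xs]
    process(u)
    log(count)
    return value

4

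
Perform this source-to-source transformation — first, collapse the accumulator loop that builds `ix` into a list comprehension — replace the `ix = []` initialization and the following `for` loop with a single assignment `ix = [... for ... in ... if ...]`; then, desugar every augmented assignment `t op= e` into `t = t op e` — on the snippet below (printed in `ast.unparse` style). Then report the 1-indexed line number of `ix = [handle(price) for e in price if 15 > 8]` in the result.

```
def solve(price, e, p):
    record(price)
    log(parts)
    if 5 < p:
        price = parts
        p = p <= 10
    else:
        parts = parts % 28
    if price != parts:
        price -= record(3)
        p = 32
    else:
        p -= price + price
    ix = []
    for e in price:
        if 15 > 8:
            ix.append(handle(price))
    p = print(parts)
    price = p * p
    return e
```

14

Transformed code:
def solve(price, e, p):
    record(price)
    log(parts)
    if 5 < p:
        price = parts
        p = p <= 10
    else:
        parts = parts % 28
    if price != parts:
        price = price - record(3)
        p = 32
    else:
        p = p - (price + price)
    ix = [handle(price) for e in price if 15 > 8]
    p = print(parts)
    price = p * p
    return e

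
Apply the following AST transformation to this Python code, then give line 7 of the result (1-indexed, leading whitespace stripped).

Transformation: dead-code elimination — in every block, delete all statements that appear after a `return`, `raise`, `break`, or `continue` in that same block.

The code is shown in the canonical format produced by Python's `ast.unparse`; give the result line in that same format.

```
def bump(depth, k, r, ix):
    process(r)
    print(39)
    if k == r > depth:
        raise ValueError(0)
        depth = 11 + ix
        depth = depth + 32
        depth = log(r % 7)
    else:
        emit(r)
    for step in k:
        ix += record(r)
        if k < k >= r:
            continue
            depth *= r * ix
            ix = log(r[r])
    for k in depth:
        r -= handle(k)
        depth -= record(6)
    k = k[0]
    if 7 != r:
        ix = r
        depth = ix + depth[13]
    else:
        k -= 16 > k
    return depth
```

emit(r)

Transformed code:
def bump(depth, k, r, ix):
    process(r)
    print(39)
    if k == r > depth:
        raise ValueError(0)
    else:
        emit(r)
    for step in k:
        ix += record(r)
        if k < k >= r:
            continue
    for k in depth:
        r -= handle(k)
        depth -= record(6)
    k = k[0]
    if 7 != r:
        ix = r
        depth = ix + depth[13]
    else:
        k -= 16 > k
    return depth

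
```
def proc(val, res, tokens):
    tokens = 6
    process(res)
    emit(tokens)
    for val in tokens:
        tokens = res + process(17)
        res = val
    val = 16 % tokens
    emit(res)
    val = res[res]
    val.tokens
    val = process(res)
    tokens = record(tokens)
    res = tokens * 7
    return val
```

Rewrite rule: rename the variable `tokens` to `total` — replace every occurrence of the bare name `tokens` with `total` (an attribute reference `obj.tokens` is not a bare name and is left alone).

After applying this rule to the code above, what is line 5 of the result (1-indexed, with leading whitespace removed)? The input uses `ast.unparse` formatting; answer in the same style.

for val in total:

Transformed code:
def proc(val, res, total):
    total = 6
    process(res)
    emit(total)
    for val in total:
        total = res + process(17)
        res = val
    val = 16 % total
    emit(res)
    val = res[res]
    val.tokens
    val = process(res)
    total = record(total)
    res = total * 7
    return val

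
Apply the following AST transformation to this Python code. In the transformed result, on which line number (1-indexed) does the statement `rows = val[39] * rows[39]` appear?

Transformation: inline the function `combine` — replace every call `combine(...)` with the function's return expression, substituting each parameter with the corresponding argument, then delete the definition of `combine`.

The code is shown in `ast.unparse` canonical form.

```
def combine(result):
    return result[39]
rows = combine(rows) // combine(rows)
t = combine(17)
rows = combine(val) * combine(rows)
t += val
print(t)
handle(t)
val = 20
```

3

Transformed code:
rows = rows[39] // rows[39]
t = 17[39]
rows = val[39] * rows[39]
t += val
print(t)
handle(t)
val = 20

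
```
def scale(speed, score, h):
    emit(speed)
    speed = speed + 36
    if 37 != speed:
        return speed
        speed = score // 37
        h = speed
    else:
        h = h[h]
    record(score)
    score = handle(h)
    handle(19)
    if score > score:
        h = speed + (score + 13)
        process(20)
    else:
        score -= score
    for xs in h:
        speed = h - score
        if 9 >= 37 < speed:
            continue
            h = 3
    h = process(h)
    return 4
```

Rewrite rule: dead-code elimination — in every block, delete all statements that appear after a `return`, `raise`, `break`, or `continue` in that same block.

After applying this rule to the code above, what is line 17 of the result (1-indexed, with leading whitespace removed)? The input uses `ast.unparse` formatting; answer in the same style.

speed = h - score

Transformed code:
def scale(speed, score, h):
    emit(speed)
    speed = speed + 36
    if 37 != speed:
        return speed
    else:
        h = h[h]
    record(score)
    score = handle(h)
    handle(19)
    if score > score:
        h = speed + (score + 13)
        process(20)
    else:
        score -= score
    for xs in h:
        speed = h - score
        if 9 >= 37 < speed:
            continue
    h = process(h)
    return 4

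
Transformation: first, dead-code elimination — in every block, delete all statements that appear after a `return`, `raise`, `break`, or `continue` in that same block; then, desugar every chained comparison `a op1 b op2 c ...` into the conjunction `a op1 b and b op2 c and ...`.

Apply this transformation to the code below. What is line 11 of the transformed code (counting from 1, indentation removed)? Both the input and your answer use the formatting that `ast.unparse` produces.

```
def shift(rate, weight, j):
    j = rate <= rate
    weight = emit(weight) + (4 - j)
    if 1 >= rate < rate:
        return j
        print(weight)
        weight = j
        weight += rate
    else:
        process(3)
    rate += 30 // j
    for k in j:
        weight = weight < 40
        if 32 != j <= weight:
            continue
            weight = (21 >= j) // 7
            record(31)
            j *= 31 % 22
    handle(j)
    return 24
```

if 32 != j and j <= weight:

Transformed code:
def shift(rate, weight, j):
    j = rate <= rate
    weight = emit(weight) + (4 - j)
    if 1 >= rate and rate < rate:
        return j
    else:
        process(3)
    rate += 30 // j
    for k in j:
        weight = weight < 40
        if 32 != j and j <= weight:
            continue
    handle(j)
    return 24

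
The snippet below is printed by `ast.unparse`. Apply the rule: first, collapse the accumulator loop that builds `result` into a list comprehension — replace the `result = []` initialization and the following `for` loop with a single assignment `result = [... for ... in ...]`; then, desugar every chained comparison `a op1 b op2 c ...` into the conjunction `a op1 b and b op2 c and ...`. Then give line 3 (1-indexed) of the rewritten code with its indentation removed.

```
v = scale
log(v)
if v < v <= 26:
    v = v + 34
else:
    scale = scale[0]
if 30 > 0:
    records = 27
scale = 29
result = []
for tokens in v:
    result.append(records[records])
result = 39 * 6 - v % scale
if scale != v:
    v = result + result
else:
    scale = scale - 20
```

Transformed code:
v = scale
log(v)
if v < v and v <= 26:
    v = v + 34
else:
    scale = scale[0]
if 30 > 0:
    records = 27
scale = 29
result = [records[records] for tokens in v]
result = 39 * 6 - v % scale
if scale != v:
    v = result + result
else:
    scale = scale - 20

if v < v and v <= 26:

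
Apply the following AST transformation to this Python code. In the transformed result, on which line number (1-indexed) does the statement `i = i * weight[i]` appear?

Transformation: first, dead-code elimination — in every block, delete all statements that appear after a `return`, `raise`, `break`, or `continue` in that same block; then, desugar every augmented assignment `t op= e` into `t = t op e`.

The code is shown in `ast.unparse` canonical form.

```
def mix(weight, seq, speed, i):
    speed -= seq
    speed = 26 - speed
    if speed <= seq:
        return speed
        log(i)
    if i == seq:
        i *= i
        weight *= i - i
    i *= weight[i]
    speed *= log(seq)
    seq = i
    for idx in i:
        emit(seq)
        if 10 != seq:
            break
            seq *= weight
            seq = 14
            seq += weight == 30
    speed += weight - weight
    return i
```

Transformed code:
def mix(weight, seq, speed, i):
    speed = speed - seq
    speed = 26 - speed
    if speed <= seq:
        return speed
    if i == seq:
        i = i * i
        weight = weight * (i - i)
    i = i * weight[i]
    speed = speed * log(seq)
    seq = i
    for idx in i:
        emit(seq)
        if 10 != seq:
            break
    speed = speed + (weight - weight)
    return i

9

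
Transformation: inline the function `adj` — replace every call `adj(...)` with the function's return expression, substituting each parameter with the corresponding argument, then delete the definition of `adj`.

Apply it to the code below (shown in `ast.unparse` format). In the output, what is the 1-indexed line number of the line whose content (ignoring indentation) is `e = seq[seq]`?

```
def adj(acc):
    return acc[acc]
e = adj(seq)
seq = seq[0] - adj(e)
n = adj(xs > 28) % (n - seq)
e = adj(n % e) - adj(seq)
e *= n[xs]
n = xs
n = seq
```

1

Transformed code:
e = seq[seq]
seq = seq[0] - e[e]
n = (xs > 28)[xs > 28] % (n - seq)
e = (n % e)[n % e] - seq[seq]
e *= n[xs]
n = xs
n = seq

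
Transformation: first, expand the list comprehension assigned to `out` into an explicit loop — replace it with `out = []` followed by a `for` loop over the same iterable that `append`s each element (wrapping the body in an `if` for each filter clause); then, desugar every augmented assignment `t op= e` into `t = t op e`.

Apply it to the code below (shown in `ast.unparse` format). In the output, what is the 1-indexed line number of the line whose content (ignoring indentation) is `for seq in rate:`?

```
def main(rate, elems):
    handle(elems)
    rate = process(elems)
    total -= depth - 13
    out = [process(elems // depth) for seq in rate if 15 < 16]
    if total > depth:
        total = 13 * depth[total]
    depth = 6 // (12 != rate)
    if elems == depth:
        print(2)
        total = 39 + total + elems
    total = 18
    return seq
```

Transformed code:
def main(rate, elems):
    handle(elems)
    rate = process(elems)
    total = total - (depth - 13)
    out = []
    for seq in rate:
        if 15 < 16:
            out.append(process(elems // depth))
    if total > depth:
        total = 13 * depth[total]
    depth = 6 // (12 != rate)
    if elems == depth:
        print(2)
        total = 39 + total + elems
    total = 18
    return seq

6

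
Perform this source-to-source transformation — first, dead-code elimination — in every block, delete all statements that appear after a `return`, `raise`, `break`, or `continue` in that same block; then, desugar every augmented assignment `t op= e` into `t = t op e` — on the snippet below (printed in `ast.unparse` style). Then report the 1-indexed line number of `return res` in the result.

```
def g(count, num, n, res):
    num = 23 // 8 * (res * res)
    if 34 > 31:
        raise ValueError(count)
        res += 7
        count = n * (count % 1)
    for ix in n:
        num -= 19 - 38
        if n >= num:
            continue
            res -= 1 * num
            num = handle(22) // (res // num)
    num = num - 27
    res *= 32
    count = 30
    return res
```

Transformed code:
def g(count, num, n, res):
    num = 23 // 8 * (res * res)
    if 34 > 31:
        raise ValueError(count)
    for ix in n:
        num = num - (19 - 38)
        if n >= num:
            continue
    num = num - 27
    res = res * 32
    count = 30
    return res

12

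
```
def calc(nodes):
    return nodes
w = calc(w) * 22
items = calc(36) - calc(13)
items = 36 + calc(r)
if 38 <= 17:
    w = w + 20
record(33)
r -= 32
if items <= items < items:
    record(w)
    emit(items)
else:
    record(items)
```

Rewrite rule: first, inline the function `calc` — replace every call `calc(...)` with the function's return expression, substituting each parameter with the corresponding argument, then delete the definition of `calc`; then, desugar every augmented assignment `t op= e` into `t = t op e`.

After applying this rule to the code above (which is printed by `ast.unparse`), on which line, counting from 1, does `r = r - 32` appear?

7

Transformed code:
w = w * 22
items = 36 - 13
items = 36 + r
if 38 <= 17:
    w = w + 20
record(33)
r = r - 32
if items <= items < items:
    record(w)
    emit(items)
else:
    record(items)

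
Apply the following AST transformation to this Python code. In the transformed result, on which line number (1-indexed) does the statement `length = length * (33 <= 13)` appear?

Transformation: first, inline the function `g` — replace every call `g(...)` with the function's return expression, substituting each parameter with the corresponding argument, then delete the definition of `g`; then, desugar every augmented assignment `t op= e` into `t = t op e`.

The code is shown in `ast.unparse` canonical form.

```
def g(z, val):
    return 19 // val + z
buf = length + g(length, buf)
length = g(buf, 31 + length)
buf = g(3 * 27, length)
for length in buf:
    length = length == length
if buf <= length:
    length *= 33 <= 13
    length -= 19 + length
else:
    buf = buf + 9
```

Transformed code:
buf = length + (19 // buf + length)
length = 19 // (31 + length) + buf
buf = 19 // length + 3 * 27
for length in buf:
    length = length == length
if buf <= length:
    length = length * (33 <= 13)
    length = length - (19 + length)
else:
    buf = buf + 9

7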